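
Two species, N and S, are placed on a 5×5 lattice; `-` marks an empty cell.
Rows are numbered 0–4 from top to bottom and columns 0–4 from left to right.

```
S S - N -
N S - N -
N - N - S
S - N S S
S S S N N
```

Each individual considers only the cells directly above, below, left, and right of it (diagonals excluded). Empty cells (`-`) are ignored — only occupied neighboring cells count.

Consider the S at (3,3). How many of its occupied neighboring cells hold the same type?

Occupied neighbors of (3,3): (4,3)=N, (3,2)=N, (3,4)=S.
Same type (S): 1 of 3.

1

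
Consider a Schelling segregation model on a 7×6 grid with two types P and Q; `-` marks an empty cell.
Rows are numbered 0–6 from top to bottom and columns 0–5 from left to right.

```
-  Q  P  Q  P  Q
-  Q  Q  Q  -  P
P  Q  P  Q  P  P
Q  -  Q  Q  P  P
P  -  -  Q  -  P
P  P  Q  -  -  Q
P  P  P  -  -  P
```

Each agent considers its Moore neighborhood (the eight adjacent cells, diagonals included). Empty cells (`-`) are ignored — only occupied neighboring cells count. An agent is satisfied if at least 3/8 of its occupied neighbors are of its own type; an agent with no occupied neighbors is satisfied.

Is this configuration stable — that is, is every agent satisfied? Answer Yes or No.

(0,1)Q 2/3 ✓
(0,2)P 0/5 ✗
(0,3)Q 2/4 ✓
(0,4)P 1/4 ✗
(0,5)Q 0/2 ✗
(1,1)Q 3/6 ✓
(1,2)Q 6/8 ✓
(1,3)Q 3/7 ✓
(1,5)P 3/4 ✓
(2,0)P 0/3 ✗
(2,1)Q 4/6 ✓
(2,2)P 0/7 ✗
(2,3)Q 4/7 ✓
(2,4)P 4/7 ✓
(2,5)P 4/4 ✓
(3,0)Q 1/3 ✗
(3,2)Q 4/5 ✓
(3,3)Q 3/6 ✓
(3,4)P 4/7 ✓
(3,5)P 4/4 ✓
(4,0)P 2/3 ✓
(4,3)Q 3/4 ✓
(4,5)P 2/3 ✓
(5,0)P 4/4 ✓
(5,1)P 5/6 ✓
(5,2)Q 1/4 ✗
(5,5)Q 0/2 ✗
(6,0)P 3/3 ✓
(6,1)P 4/5 ✓
(6,2)P 2/3 ✓
(6,5)P 0/1 ✗
For instance (0,2) has only 0/5 same-type neighbors, below 3/8.

No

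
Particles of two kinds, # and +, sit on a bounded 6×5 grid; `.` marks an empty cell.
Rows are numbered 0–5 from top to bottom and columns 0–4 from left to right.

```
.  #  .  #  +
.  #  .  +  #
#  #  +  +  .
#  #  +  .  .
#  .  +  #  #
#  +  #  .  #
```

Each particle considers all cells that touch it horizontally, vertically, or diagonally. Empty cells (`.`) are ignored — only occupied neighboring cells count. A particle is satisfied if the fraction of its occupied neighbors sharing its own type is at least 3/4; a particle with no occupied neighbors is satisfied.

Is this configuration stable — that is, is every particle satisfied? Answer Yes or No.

Row 0: (0,1)# 1/1 satisfied · (0,3)# 1/3 not · (0,4)+ 1/3 not
Row 1: (1,1)# 3/4 satisfied · (1,3)+ 3/5 not · (1,4)# 1/4 not
Row 2: (2,0)# 4/4 satisfied · (2,1)# 4/6 not · (2,2)+ 3/6 not · (2,3)+ 3/4 satisfied
Row 3: (3,0)# 4/4 satisfied · (3,1)# 4/7 not · (3,2)+ 3/6 not
Row 4: (4,0)# 3/4 satisfied · (4,2)+ 2/5 not · (4,3)# 3/5 not · (4,4)# 2/2 satisfied
Row 5: (5,0)# 1/2 not · (5,1)+ 1/4 not · (5,2)# 1/3 not · (5,4)# 2/2 satisfied
For instance (0,3) has only 1/3 same-type neighbors, below 3/4.

No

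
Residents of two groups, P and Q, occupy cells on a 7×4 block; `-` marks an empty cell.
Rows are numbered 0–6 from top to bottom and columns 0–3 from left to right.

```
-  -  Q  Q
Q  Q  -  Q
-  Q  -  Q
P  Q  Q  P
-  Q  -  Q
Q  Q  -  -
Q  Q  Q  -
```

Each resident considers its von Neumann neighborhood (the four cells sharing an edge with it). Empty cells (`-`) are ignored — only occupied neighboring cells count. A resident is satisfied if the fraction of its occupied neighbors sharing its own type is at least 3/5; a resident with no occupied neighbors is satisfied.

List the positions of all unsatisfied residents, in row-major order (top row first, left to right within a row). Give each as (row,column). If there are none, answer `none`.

Row 0: (0,2)Q 1/1 ok · (0,3)Q 2/2 ok
Row 1: (1,0)Q 1/1 ok · (1,1)Q 2/2 ok · (1,3)Q 2/2 ok
Row 2: (2,1)Q 2/2 ok · (2,3)Q 1/2 unhappy
Row 3: (3,0)P 0/1 unhappy · (3,1)Q 3/4 ok · (3,2)Q 1/2 unhappy · (3,3)P 0/3 unhappy
Row 4: (4,1)Q 2/2 ok · (4,3)Q 0/1 unhappy
Row 5: (5,0)Q 2/2 ok · (5,1)Q 3/3 ok
Row 6: (6,0)Q 2/2 ok · (6,1)Q 3/3 ok · (6,2)Q 1/1 ok

(2,3), (3,0), (3,2), (3,3), (4,3)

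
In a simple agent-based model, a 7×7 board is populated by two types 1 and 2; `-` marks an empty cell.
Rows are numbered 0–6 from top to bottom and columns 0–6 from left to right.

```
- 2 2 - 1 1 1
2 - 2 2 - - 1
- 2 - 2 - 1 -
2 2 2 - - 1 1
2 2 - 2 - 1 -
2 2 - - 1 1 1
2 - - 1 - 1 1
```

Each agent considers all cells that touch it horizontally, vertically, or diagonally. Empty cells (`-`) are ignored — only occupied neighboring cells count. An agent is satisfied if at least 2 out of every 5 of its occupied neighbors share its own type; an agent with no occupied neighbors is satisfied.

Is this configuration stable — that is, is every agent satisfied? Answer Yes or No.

(0,1)2 3/3 satisfied
(0,2)2 3/3 satisfied
(0,4)1 1/2 satisfied
(0,5)1 3/3 satisfied
(0,6)1 2/2 satisfied
(1,0)2 2/2 satisfied
(1,2)2 5/5 satisfied
(1,3)2 3/4 satisfied
(1,6)1 3/3 satisfied
(2,1)2 5/5 satisfied
(2,3)2 3/3 satisfied
(2,5)1 3/3 satisfied
(3,0)2 4/4 satisfied
(3,1)2 5/5 satisfied
(3,2)2 5/5 satisfied
(3,5)1 3/3 satisfied
(3,6)1 3/3 satisfied
(4,0)2 5/5 satisfied
(4,1)2 6/6 satisfied
(4,3)2 1/2 satisfied
(4,5)1 5/5 satisfied
(5,0)2 4/4 satisfied
(5,1)2 4/4 satisfied
(5,4)1 4/5 satisfied
(5,5)1 5/5 satisfied
(5,6)1 4/4 satisfied
(6,0)2 2/2 satisfied
(6,3)1 1/1 satisfied
(6,5)1 4/4 satisfied
(6,6)1 3/3 satisfied
All meet the threshold, so the configuration is stable.

Yes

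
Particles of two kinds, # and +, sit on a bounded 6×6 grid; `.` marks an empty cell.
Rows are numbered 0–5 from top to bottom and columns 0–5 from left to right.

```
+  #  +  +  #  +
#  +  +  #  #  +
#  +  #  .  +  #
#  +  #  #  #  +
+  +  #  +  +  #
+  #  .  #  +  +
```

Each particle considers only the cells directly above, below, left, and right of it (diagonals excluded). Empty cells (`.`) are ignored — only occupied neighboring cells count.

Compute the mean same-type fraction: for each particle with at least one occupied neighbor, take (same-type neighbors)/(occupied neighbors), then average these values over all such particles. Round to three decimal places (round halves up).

Row 0: (0,0)+ 0/2 · (0,1)# 0/3 · (0,2)+ 2/3 · (0,3)+ 1/3 · (0,4)# 1/3 · (0,5)+ 1/2
Row 1: (1,0)# 1/3 · (1,1)+ 2/4 · (1,2)+ 2/4 · (1,3)# 1/3 · (1,4)# 2/4 · (1,5)+ 1/3
Row 2: (2,0)# 2/3 · (2,1)+ 2/4 · (2,2)# 1/3 · (2,4)+ 0/3 · (2,5)# 0/3
Row 3: (3,0)# 1/3 · (3,1)+ 2/4 · (3,2)# 3/4 · (3,3)# 2/3 · (3,4)# 1/4 · (3,5)+ 0/3
Row 4: (4,0)+ 2/3 · (4,1)+ 2/4 · (4,2)# 1/3 · (4,3)+ 1/4 · (4,4)+ 2/4 · (4,5)# 0/3
Row 5: (5,0)+ 1/2 · (5,1)# 0/2 · (5,3)# 0/2 · (5,4)+ 2/3 · (5,5)+ 1/2
Sum over 34 particles: 0/2 + 0/3 + 2/3 + 1/3 + 1/3 + 1/2 + 1/3 + 2/4 + 2/4 + 1/3 + 2/4 + 1/3 + 2/3 + 2/4 + 1/3 + 0/3 + 0/3 + 1/3 + 2/4 + 3/4 + 2/3 + 1/4 + 0/3 + 2/3 + 2/4 + 1/3 + 1/4 + 2/4 + 0/3 + 1/2 + 0/2 + 0/2 + 2/3 + 1/2 = 49/4; mean = 49/4 ÷ 34 = 49/136 = 0.360294… → 0.360.

0.360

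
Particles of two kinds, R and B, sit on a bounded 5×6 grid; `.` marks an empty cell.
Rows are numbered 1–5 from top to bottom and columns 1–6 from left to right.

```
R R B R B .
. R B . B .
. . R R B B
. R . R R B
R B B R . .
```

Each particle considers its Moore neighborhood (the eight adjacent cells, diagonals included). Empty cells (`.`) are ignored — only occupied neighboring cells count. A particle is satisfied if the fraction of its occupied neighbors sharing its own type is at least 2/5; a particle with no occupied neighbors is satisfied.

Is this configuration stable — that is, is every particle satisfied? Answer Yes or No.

No

(1,1)R 2/2 satisfied
(1,2)R 2/4 satisfied
(1,3)B 1/4 not
(1,4)R 0/4 not
(1,5)B 1/2 satisfied
(2,2)R 3/5 satisfied
(2,3)B 1/6 not
(2,5)B 3/5 satisfied
(3,3)R 4/5 satisfied
(3,4)R 3/6 satisfied
(3,5)B 3/6 satisfied
(3,6)B 3/4 satisfied
(4,2)R 2/4 satisfied
(4,4)R 4/6 satisfied
(4,5)R 3/6 satisfied
(4,6)B 2/3 satisfied
(5,1)R 1/2 satisfied
(5,2)B 1/3 not
(5,3)B 1/4 not
(5,4)R 2/3 satisfied
For instance (1,3) has only 1/4 same-type neighbors, below 2/5.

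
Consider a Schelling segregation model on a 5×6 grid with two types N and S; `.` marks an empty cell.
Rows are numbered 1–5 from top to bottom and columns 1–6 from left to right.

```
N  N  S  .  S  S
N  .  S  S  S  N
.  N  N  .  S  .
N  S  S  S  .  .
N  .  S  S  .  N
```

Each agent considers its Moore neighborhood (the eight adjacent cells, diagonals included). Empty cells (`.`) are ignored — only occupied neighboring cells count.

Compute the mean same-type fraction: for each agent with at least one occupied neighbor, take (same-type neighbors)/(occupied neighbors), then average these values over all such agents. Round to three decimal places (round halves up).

(1,1)N 2/2
(1,2)N 2/4
(1,3)S 2/3
(1,5)S 3/4
(1,6)S 2/3
(2,1)N 3/3
(2,3)S 2/5
(2,4)S 5/6
(2,5)S 4/5
(2,6)N 0/4
(3,2)N 3/6
(3,3)N 1/6
(3,5)S 3/4
(4,1)N 2/3
(4,2)S 2/6
(4,3)S 4/6
(4,4)S 4/5
(5,1)N 1/2
(5,3)S 4/4
(5,4)S 3/3
(5,6)N — no occupied neighbors
Sum over 20 agents: 2/2 + 2/4 + 2/3 + 3/4 + 2/3 + 3/3 + 2/5 + 5/6 + 4/5 + 0/4 + 3/6 + 1/6 + 3/4 + 2/3 + 2/6 + 4/6 + 4/5 + 1/2 + 4/4 + 3/3 = 13; mean = 13 ÷ 20 = 13/20 = 0.65 → 0.650.

0.650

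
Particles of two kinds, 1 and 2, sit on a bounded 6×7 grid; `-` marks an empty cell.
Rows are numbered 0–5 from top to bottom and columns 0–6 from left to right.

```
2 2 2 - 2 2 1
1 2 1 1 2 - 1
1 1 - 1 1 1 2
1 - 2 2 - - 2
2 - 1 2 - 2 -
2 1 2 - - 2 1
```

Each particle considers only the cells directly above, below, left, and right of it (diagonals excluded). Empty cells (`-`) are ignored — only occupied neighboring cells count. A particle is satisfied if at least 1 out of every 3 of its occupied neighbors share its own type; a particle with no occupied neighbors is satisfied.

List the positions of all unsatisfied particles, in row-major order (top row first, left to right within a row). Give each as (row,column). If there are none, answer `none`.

(0,0)2 1/2 ✓
(0,1)2 3/3 ✓
(0,2)2 1/2 ✓
(0,4)2 2/2 ✓
(0,5)2 1/2 ✓
(0,6)1 1/2 ✓
(1,0)1 1/3 ✓
(1,1)2 1/4 ✗
(1,2)1 1/3 ✓
(1,3)1 2/3 ✓
(1,4)2 1/3 ✓
(1,6)1 1/2 ✓
(2,0)1 3/3 ✓
(2,1)1 1/2 ✓
(2,3)1 2/3 ✓
(2,4)1 2/3 ✓
(2,5)1 1/2 ✓
(2,6)2 1/3 ✓
(3,0)1 1/2 ✓
(3,2)2 1/2 ✓
(3,3)2 2/3 ✓
(3,6)2 1/1 ✓
(4,0)2 1/2 ✓
(4,2)1 0/3 ✗
(4,3)2 1/2 ✓
(4,5)2 1/1 ✓
(5,0)2 1/2 ✓
(5,1)1 0/2 ✗
(5,2)2 0/2 ✗
(5,5)2 1/2 ✓
(5,6)1 0/1 ✗

(1,1), (4,2), (5,1), (5,2), (5,6)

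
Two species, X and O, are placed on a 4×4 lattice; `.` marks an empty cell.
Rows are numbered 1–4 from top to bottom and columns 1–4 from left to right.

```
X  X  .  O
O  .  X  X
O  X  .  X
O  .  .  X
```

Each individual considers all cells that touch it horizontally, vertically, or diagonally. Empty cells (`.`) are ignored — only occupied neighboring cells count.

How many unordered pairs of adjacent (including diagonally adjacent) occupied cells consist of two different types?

7

Scan each occupied cell's neighbors to the right and below (and the two forward diagonals) so each pair is counted once.
Row 1: X(1,1)–X(1,2)= X(1,1)–O(2,1)≠ X(1,2)–X(2,3)= X(1,2)–O(2,1)≠ O(1,4)–X(2,4)≠ O(1,4)–X(2,3)≠  → 4/6 unlike.
Row 2: O(2,1)–O(3,1)= O(2,1)–X(3,2)≠ X(2,3)–X(2,4)= X(2,3)–X(3,4)= X(2,3)–X(3,2)= X(2,4)–X(3,4)=  → 1/6 unlike.
Row 3: O(3,1)–X(3,2)≠ O(3,1)–O(4,1)= X(3,2)–O(4,1)≠ X(3,4)–X(4,4)=  → 2/4 unlike.
Total adjacent occupied pairs: 16; unlike-type pairs: 7.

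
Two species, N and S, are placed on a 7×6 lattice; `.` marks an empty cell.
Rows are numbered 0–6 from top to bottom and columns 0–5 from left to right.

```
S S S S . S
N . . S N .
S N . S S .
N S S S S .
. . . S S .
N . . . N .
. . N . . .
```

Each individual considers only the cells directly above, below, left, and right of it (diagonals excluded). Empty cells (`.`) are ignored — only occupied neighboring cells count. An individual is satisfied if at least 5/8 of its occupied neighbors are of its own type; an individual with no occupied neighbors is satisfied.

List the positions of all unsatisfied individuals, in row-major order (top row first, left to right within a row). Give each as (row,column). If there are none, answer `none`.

(0,0), (1,0), (1,4), (2,0), (2,1), (3,0), (3,1), (5,4)

Row 0: (0,0)S 1/2 ✗ · (0,1)S 2/2 ✓ · (0,2)S 2/2 ✓ · (0,3)S 2/2 ✓ · (0,5)S 0/0 ✓
Row 1: (1,0)N 0/2 ✗ · (1,3)S 2/3 ✓ · (1,4)N 0/2 ✗
Row 2: (2,0)S 0/3 ✗ · (2,1)N 0/2 ✗ · (2,3)S 3/3 ✓ · (2,4)S 2/3 ✓
Row 3: (3,0)N 0/2 ✗ · (3,1)S 1/3 ✗ · (3,2)S 2/2 ✓ · (3,3)S 4/4 ✓ · (3,4)S 3/3 ✓
Row 4: (4,3)S 2/2 ✓ · (4,4)S 2/3 ✓
Row 5: (5,0)N 0/0 ✓ · (5,4)N 0/1 ✗
Row 6: (6,2)N 0/0 ✓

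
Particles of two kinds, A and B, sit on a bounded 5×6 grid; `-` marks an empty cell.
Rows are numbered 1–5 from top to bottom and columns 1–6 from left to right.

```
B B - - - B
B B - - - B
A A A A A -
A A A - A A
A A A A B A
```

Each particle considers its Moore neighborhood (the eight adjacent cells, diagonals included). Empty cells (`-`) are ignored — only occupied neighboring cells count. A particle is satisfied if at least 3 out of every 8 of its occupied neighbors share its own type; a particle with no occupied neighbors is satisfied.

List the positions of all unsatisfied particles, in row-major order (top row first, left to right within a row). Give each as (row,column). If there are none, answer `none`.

(5,5)

Row 1: (1,1)B 3/3 ok · (1,2)B 3/3 ok · (1,6)B 1/1 ok
Row 2: (2,1)B 3/5 ok · (2,2)B 3/6 ok · (2,6)B 1/2 ok
Row 3: (3,1)A 3/5 ok · (3,2)A 5/7 ok · (3,3)A 4/5 ok · (3,4)A 4/4 ok · (3,5)A 3/4 ok
Row 4: (4,1)A 5/5 ok · (4,2)A 8/8 ok · (4,3)A 7/7 ok · (4,5)A 5/6 ok · (4,6)A 3/4 ok
Row 5: (5,1)A 3/3 ok · (5,2)A 5/5 ok · (5,3)A 4/4 ok · (5,4)A 3/4 ok · (5,5)B 0/4 unhappy · (5,6)A 2/3 ok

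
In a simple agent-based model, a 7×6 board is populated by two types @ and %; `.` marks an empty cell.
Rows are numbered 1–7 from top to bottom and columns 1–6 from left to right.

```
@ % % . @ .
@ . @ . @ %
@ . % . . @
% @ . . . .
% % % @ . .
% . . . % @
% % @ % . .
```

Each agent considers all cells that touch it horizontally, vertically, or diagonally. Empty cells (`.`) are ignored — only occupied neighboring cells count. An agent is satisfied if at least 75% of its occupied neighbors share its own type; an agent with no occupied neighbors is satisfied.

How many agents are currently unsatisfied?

(1,1)@ 1/2 not
(1,2)% 1/4 not
(1,3)% 1/2 not
(1,5)@ 1/2 not
(2,1)@ 2/3 not
(2,3)@ 0/3 not
(2,5)@ 2/3 not
(2,6)% 0/3 not
(3,1)@ 2/3 not
(3,3)% 0/2 not
(3,6)@ 1/2 not
(4,1)% 2/4 not
(4,2)@ 1/6 not
(5,1)% 3/4 satisfied
(5,2)% 4/5 satisfied
(5,3)% 1/3 not
(5,4)@ 0/2 not
(6,1)% 4/4 satisfied
(6,5)% 1/3 not
(6,6)@ 0/1 not
(7,1)% 2/2 satisfied
(7,2)% 2/3 not
(7,3)@ 0/2 not
(7,4)% 1/2 not
Unsatisfied: (1,1), (1,2), (1,3), (1,5), (2,1), (2,3), (2,5), (2,6), (3,1), (3,3), (3,6), (4,1), (4,2), (5,3), (5,4), (6,5), (6,6), (7,2), (7,3), (7,4) — 20 in total.

20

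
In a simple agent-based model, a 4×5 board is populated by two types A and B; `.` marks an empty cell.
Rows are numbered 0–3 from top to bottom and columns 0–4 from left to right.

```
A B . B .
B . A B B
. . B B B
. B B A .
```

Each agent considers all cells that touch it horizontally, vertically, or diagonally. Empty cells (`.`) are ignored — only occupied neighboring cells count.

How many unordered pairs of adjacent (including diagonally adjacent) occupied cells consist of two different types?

Scan each occupied cell's neighbors to the right and below (and the two forward diagonals) so each pair is counted once.
From row 0: 4 unlike of 7 pairs (running 4/7).
From row 1: 3 unlike of 9 pairs (running 7/16).
From row 2: 3 unlike of 8 pairs (running 10/24).
From row 3: 1 unlike of 2 pairs (running 11/26).
Total adjacent occupied pairs: 26; unlike-type pairs: 11.

11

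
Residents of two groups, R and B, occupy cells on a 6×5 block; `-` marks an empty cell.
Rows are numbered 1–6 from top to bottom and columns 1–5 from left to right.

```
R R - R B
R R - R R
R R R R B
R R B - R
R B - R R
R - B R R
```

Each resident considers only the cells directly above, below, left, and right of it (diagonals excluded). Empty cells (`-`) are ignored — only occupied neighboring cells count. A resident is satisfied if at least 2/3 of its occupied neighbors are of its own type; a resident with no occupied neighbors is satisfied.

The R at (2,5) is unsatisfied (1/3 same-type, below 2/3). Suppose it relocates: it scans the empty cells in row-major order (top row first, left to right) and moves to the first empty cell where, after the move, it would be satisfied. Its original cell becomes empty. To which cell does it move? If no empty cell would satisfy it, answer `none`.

Vacating (2,5). Empty cells in order:
  (1,3): 2/2 same-type → satisfied — stop here.

(1,3)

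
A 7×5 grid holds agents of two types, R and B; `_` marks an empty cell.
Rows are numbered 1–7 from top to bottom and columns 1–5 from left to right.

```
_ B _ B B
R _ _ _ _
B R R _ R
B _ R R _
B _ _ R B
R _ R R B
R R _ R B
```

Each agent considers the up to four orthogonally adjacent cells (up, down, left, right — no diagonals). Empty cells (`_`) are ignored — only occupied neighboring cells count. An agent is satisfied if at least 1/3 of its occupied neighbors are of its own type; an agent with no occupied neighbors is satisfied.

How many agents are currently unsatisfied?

1

(1,2)B 0/0 ✓
(1,4)B 1/1 ✓
(1,5)B 1/1 ✓
(2,1)R 0/1 ✗
(3,1)B 1/3 ✓
(3,2)R 1/2 ✓
(3,3)R 2/2 ✓
(3,5)R 0/0 ✓
(4,1)B 2/2 ✓
(4,3)R 2/2 ✓
(4,4)R 2/2 ✓
(5,1)B 1/2 ✓
(5,4)R 2/3 ✓
(5,5)B 1/2 ✓
(6,1)R 1/2 ✓
(6,3)R 1/1 ✓
(6,4)R 3/4 ✓
(6,5)B 2/3 ✓
(7,1)R 2/2 ✓
(7,2)R 1/1 ✓
(7,4)R 1/2 ✓
(7,5)B 1/2 ✓
Unsatisfied: (2,1) — 1 in total.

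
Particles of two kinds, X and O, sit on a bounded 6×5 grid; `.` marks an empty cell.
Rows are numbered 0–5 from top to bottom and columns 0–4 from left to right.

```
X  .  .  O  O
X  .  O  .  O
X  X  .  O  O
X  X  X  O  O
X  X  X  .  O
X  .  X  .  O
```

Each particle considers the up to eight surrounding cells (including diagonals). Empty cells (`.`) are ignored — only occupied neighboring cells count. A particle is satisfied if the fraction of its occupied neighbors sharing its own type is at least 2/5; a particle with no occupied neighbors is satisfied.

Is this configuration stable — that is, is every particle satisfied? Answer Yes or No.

Row 0: (0,0)X 1/1 ✓ · (0,3)O 3/3 ✓ · (0,4)O 2/2 ✓
Row 1: (1,0)X 3/3 ✓ · (1,2)O 2/3 ✓ · (1,4)O 4/4 ✓
Row 2: (2,0)X 4/4 ✓ · (2,1)X 5/6 ✓ · (2,3)O 5/6 ✓ · (2,4)O 4/4 ✓
Row 3: (3,0)X 5/5 ✓ · (3,1)X 7/7 ✓ · (3,2)X 4/6 ✓ · (3,3)O 4/6 ✓ · (3,4)O 4/4 ✓
Row 4: (4,0)X 4/4 ✓ · (4,1)X 7/7 ✓ · (4,2)X 4/5 ✓ · (4,4)O 3/3 ✓
Row 5: (5,0)X 2/2 ✓ · (5,2)X 2/2 ✓ · (5,4)O 1/1 ✓
All meet the threshold, so the configuration is stable.

Yes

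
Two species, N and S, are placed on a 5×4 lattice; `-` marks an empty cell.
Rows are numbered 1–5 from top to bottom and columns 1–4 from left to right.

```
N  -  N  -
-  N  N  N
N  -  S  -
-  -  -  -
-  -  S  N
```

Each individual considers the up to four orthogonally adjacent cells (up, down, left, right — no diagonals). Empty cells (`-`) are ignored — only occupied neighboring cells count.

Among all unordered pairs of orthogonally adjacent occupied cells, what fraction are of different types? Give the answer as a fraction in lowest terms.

2/5

Scan each occupied cell's neighbors to the right and below so each pair is counted once.
Row 1: N(1,3)–N(2,3)=  → 0/1 unlike.
Row 2: N(2,2)–N(2,3)= N(2,3)–N(2,4)= N(2,3)–S(3,3)≠  → 1/3 unlike.
Row 5: S(5,3)–N(5,4)≠  → 1/1 unlike.
Total adjacent occupied pairs: 5; unlike-type pairs: 2.
2/5 is already in lowest terms.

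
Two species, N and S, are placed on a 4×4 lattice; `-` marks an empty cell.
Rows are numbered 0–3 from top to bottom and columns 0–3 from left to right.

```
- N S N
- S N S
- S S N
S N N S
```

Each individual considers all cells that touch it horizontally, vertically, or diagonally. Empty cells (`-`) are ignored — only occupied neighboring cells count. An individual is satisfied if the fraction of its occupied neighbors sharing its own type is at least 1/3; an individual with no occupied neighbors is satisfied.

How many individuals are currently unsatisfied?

Row 0: (0,1)N 1/3 ok · (0,2)S 2/5 ok · (0,3)N 1/3 ok
Row 1: (1,1)S 3/5 ok · (1,2)N 3/8 ok · (1,3)S 2/5 ok
Row 2: (2,1)S 3/6 ok · (2,2)S 4/8 ok · (2,3)N 2/5 ok
Row 3: (3,0)S 1/2 ok · (3,1)N 1/4 unhappy · (3,2)N 2/5 ok · (3,3)S 1/3 ok
Unsatisfied: (3,1) — 1 in total.

1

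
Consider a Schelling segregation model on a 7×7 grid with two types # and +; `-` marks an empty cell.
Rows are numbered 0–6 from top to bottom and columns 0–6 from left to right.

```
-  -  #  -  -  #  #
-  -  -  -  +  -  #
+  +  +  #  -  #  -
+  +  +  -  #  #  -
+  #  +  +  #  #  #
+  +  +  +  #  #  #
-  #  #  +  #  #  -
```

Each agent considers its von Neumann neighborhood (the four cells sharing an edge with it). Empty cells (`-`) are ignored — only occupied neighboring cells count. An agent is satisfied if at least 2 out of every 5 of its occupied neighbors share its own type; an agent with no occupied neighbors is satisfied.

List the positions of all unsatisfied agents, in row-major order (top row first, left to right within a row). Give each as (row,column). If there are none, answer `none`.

Row 0: (0,2)# 0/0 satisfied · (0,5)# 1/1 satisfied · (0,6)# 2/2 satisfied
Row 1: (1,4)+ 0/0 satisfied · (1,6)# 1/1 satisfied
Row 2: (2,0)+ 2/2 satisfied · (2,1)+ 3/3 satisfied · (2,2)+ 2/3 satisfied · (2,3)# 0/1 not · (2,5)# 1/1 satisfied
Row 3: (3,0)+ 3/3 satisfied · (3,1)+ 3/4 satisfied · (3,2)+ 3/3 satisfied · (3,4)# 2/2 satisfied · (3,5)# 3/3 satisfied
Row 4: (4,0)+ 2/3 satisfied · (4,1)# 0/4 not · (4,2)+ 3/4 satisfied · (4,3)+ 2/3 satisfied · (4,4)# 3/4 satisfied · (4,5)# 4/4 satisfied · (4,6)# 2/2 satisfied
Row 5: (5,0)+ 2/2 satisfied · (5,1)+ 2/4 satisfied · (5,2)+ 3/4 satisfied · (5,3)+ 3/4 satisfied · (5,4)# 3/4 satisfied · (5,5)# 4/4 satisfied · (5,6)# 2/2 satisfied
Row 6: (6,1)# 1/2 satisfied · (6,2)# 1/3 not · (6,3)+ 1/3 not · (6,4)# 2/3 satisfied · (6,5)# 2/2 satisfied

(2,3), (4,1), (6,2), (6,3)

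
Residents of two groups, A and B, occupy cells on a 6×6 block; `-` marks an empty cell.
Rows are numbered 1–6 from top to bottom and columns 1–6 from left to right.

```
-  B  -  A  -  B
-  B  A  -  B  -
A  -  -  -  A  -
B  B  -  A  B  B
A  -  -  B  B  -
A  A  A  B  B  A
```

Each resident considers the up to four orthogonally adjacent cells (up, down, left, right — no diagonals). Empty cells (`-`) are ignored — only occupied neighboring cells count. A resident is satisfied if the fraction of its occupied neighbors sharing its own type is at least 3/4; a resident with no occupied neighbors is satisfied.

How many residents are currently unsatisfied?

14

(1,2)B 1/1 ok
(1,4)A 0/0 ok
(1,6)B 0/0 ok
(2,2)B 1/2 unhappy
(2,3)A 0/1 unhappy
(2,5)B 0/1 unhappy
(3,1)A 0/1 unhappy
(3,5)A 0/2 unhappy
(4,1)B 1/3 unhappy
(4,2)B 1/1 ok
(4,4)A 0/2 unhappy
(4,5)B 2/4 unhappy
(4,6)B 1/1 ok
(5,1)A 1/2 unhappy
(5,4)B 2/3 unhappy
(5,5)B 3/3 ok
(6,1)A 2/2 ok
(6,2)A 2/2 ok
(6,3)A 1/2 unhappy
(6,4)B 2/3 unhappy
(6,5)B 2/3 unhappy
(6,6)A 0/1 unhappy
Unsatisfied: (2,2), (2,3), (2,5), (3,1), (3,5), (4,1), (4,4), (4,5), (5,1), (5,4), (6,3), (6,4), (6,5), (6,6) — 14 in total.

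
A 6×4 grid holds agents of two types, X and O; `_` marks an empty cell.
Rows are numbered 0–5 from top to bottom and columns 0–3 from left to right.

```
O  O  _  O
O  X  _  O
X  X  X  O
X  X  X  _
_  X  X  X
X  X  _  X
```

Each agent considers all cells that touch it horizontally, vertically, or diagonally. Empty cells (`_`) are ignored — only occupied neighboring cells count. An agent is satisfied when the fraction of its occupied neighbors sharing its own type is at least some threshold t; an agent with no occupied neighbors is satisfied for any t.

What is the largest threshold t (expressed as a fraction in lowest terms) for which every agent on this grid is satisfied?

1/3

Row 0: (0,0)O 2/3 · (0,1)O 2/3 · (0,3)O 1/1
Row 1: (1,0)O 2/5 · (1,1)X 3/6 · (1,3)O 2/3
Row 2: (2,0)X 4/5 · (2,1)X 6/7 · (2,2)X 4/6 · (2,3)O 1/3
Row 3: (3,0)X 4/4 · (3,1)X 7/7 · (3,2)X 6/7
Row 4: (4,1)X 6/6 · (4,2)X 6/6 · (4,3)X 3/3
Row 5: (5,0)X 2/2 · (5,1)X 3/3 · (5,3)X 2/2
The smallest same-type fraction is 1/3 at (2,3), which reduces to 1/3. Any threshold above that leaves this agent unsatisfied.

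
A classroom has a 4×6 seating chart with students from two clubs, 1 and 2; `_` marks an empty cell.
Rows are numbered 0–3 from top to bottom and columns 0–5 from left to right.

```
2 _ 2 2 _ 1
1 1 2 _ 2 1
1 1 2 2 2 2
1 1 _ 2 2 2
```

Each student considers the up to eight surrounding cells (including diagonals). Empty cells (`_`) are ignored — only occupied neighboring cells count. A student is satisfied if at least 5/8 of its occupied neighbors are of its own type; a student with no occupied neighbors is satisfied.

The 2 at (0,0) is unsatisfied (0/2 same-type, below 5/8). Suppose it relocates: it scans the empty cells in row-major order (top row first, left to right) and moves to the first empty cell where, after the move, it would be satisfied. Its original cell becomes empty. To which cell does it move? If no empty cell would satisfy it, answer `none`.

(1,3)

Vacating (0,0). Empty cells in order:
  (0,1): 2/4 same-type → still unsatisfied.
  (0,4): 2/4 same-type → still unsatisfied.
  (1,3): 7/7 same-type → satisfied — stop here.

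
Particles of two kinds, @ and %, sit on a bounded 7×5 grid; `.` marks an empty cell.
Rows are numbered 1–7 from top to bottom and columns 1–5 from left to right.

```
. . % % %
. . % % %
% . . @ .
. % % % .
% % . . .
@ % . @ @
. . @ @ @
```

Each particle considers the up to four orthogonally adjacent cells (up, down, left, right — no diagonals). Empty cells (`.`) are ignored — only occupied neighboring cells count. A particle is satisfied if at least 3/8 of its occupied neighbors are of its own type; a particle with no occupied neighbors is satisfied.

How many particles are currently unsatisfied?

Row 1: (1,3)% 2/2 satisfied · (1,4)% 3/3 satisfied · (1,5)% 2/2 satisfied
Row 2: (2,3)% 2/2 satisfied · (2,4)% 3/4 satisfied · (2,5)% 2/2 satisfied
Row 3: (3,1)% 0/0 satisfied · (3,4)@ 0/2 not
Row 4: (4,2)% 2/2 satisfied · (4,3)% 2/2 satisfied · (4,4)% 1/2 satisfied
Row 5: (5,1)% 1/2 satisfied · (5,2)% 3/3 satisfied
Row 6: (6,1)@ 0/2 not · (6,2)% 1/2 satisfied · (6,4)@ 2/2 satisfied · (6,5)@ 2/2 satisfied
Row 7: (7,3)@ 1/1 satisfied · (7,4)@ 3/3 satisfied · (7,5)@ 2/2 satisfied
Unsatisfied: (3,4), (6,1) — 2 in total.

2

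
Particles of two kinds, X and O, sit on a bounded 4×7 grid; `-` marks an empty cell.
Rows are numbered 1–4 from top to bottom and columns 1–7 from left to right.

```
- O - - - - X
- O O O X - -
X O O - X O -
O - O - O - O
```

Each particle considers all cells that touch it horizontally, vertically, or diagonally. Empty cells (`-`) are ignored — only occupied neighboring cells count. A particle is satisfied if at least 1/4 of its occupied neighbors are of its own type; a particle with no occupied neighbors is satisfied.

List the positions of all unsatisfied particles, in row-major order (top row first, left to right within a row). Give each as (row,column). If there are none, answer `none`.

(1,2)O 2/2 ✓
(1,7)X 0/0 ✓
(2,2)O 4/5 ✓
(2,3)O 5/5 ✓
(2,4)O 2/4 ✓
(2,5)X 1/3 ✓
(3,1)X 0/3 ✗
(3,2)O 5/6 ✓
(3,3)O 5/5 ✓
(3,5)X 1/4 ✓
(3,6)O 2/4 ✓
(4,1)O 1/2 ✓
(4,3)O 2/2 ✓
(4,5)O 1/2 ✓
(4,7)O 1/1 ✓

(3,1)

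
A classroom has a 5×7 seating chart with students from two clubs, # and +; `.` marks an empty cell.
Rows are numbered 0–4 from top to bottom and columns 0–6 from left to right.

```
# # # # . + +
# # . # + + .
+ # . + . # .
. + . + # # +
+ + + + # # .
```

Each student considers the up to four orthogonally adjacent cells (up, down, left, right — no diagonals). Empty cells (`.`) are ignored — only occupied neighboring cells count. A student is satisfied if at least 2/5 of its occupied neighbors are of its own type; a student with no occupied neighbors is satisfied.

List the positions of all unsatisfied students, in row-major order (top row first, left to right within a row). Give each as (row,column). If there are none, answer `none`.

(0,0)# 2/2 satisfied
(0,1)# 3/3 satisfied
(0,2)# 2/2 satisfied
(0,3)# 2/2 satisfied
(0,5)+ 2/2 satisfied
(0,6)+ 1/1 satisfied
(1,0)# 2/3 satisfied
(1,1)# 3/3 satisfied
(1,3)# 1/3 not
(1,4)+ 1/2 satisfied
(1,5)+ 2/3 satisfied
(2,0)+ 0/2 not
(2,1)# 1/3 not
(2,3)+ 1/2 satisfied
(2,5)# 1/2 satisfied
(3,1)+ 1/2 satisfied
(3,3)+ 2/3 satisfied
(3,4)# 2/3 satisfied
(3,5)# 3/4 satisfied
(3,6)+ 0/1 not
(4,0)+ 1/1 satisfied
(4,1)+ 3/3 satisfied
(4,2)+ 2/2 satisfied
(4,3)+ 2/3 satisfied
(4,4)# 2/3 satisfied
(4,5)# 2/2 satisfied

(1,3), (2,0), (2,1), (3,6)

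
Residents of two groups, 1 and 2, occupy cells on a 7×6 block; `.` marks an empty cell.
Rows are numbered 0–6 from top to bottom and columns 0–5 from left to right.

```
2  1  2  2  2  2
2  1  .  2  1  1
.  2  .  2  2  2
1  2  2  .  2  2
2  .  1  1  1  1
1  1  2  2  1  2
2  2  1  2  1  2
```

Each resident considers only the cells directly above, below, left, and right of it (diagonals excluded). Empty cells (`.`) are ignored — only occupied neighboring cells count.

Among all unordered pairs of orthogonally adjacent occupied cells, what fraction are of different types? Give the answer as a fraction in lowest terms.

28/53

Scan each occupied cell's neighbors to the right and below so each pair is counted once.
Row 0: 2(0,0)–1(0,1)≠ 2(0,0)–2(1,0)= 1(0,1)–2(0,2)≠ 1(0,1)–1(1,1)= 2(0,2)–2(0,3)= 2(0,3)–2(0,4)= 2(0,3)–2(1,3)= 2(0,4)–2(0,5)= 2(0,4)–1(1,4)≠ 2(0,5)–1(1,5)≠  → 4/10 unlike.
Row 1: 2(1,0)–1(1,1)≠ 1(1,1)–2(2,1)≠ 2(1,3)–1(1,4)≠ 2(1,3)–2(2,3)= 1(1,4)–1(1,5)= 1(1,4)–2(2,4)≠ 1(1,5)–2(2,5)≠  → 5/7 unlike.
Row 2: 2(2,1)–2(3,1)= 2(2,3)–2(2,4)= 2(2,4)–2(2,5)= 2(2,4)–2(3,4)= 2(2,5)–2(3,5)=  → 0/5 unlike.
Row 3: 1(3,0)–2(3,1)≠ 1(3,0)–2(4,0)≠ 2(3,1)–2(3,2)= 2(3,2)–1(4,2)≠ 2(3,4)–2(3,5)= 2(3,4)–1(4,4)≠ 2(3,5)–1(4,5)≠  → 5/7 unlike.
Row 4: 2(4,0)–1(5,0)≠ 1(4,2)–1(4,3)= 1(4,2)–2(5,2)≠ 1(4,3)–1(4,4)= 1(4,3)–2(5,3)≠ 1(4,4)–1(4,5)= 1(4,4)–1(5,4)= 1(4,5)–2(5,5)≠  → 4/8 unlike.
Row 5: 1(5,0)–1(5,1)= 1(5,0)–2(6,0)≠ 1(5,1)–2(5,2)≠ 1(5,1)–2(6,1)≠ 2(5,2)–2(5,3)= 2(5,2)–1(6,2)≠ 2(5,3)–1(5,4)≠ 2(5,3)–2(6,3)= 1(5,4)–2(5,5)≠ 1(5,4)–1(6,4)= 2(5,5)–2(6,5)=  → 6/11 unlike.
Row 6: 2(6,0)–2(6,1)= 2(6,1)–1(6,2)≠ 1(6,2)–2(6,3)≠ 2(6,3)–1(6,4)≠ 1(6,4)–2(6,5)≠  → 4/5 unlike.
Total adjacent occupied pairs: 53; unlike-type pairs: 28.
28/53 is already in lowest terms.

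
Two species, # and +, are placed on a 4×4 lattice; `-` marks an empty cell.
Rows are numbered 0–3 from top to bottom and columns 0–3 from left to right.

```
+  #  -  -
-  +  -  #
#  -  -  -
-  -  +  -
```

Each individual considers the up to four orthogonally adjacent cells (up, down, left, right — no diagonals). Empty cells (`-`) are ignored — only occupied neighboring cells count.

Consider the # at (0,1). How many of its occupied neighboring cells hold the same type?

0

Occupied neighbors of (0,1): (1,1)=+, (0,0)=+.
Same type (#): 0 of 2.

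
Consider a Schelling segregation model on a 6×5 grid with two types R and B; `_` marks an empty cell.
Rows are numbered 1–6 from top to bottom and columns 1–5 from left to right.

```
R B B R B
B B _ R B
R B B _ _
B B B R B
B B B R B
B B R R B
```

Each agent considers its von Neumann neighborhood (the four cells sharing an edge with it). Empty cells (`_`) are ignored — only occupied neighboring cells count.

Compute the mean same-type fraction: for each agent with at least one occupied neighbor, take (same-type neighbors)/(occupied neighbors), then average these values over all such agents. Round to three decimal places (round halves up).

(1,1)R 0/2
(1,2)B 2/3
(1,3)B 1/2
(1,4)R 1/3
(1,5)B 1/2
(2,1)B 1/3
(2,2)B 3/3
(2,4)R 1/2
(2,5)B 1/2
(3,1)R 0/3
(3,2)B 3/4
(3,3)B 2/2
(4,1)B 2/3
(4,2)B 4/4
(4,3)B 3/4
(4,4)R 1/3
(4,5)B 1/2
(5,1)B 3/3
(5,2)B 4/4
(5,3)B 2/4
(5,4)R 2/4
(5,5)B 2/3
(6,1)B 2/2
(6,2)B 2/3
(6,3)R 1/3
(6,4)R 2/3
(6,5)B 1/2
Sum over 27 agents: 0/2 + 2/3 + 1/2 + 1/3 + 1/2 + 1/3 + 3/3 + 1/2 + 1/2 + 0/3 + 3/4 + 2/2 + 2/3 + 4/4 + 3/4 + 1/3 + 1/2 + 3/3 + 4/4 + 2/4 + 2/4 + 2/3 + 2/2 + 2/3 + 1/3 + 2/3 + 1/2 = 97/6; mean = 97/6 ÷ 27 = 97/162 = 0.598765… → 0.599.

0.599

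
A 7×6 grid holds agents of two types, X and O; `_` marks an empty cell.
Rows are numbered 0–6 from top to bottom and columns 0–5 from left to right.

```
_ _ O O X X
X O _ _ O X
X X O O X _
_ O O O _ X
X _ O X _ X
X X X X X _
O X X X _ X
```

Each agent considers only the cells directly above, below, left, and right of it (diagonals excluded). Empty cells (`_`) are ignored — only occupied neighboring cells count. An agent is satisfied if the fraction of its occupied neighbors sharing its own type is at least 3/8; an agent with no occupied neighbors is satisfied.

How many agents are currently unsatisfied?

8

Row 0: (0,2)O 1/1 satisfied · (0,3)O 1/2 satisfied · (0,4)X 1/3 not · (0,5)X 2/2 satisfied
Row 1: (1,0)X 1/2 satisfied · (1,1)O 0/2 not · (1,4)O 0/3 not · (1,5)X 1/2 satisfied
Row 2: (2,0)X 2/2 satisfied · (2,1)X 1/4 not · (2,2)O 2/3 satisfied · (2,3)O 2/3 satisfied · (2,4)X 0/2 not
Row 3: (3,1)O 1/2 satisfied · (3,2)O 4/4 satisfied · (3,3)O 2/3 satisfied · (3,5)X 1/1 satisfied
Row 4: (4,0)X 1/1 satisfied · (4,2)O 1/3 not · (4,3)X 1/3 not · (4,5)X 1/1 satisfied
Row 5: (5,0)X 2/3 satisfied · (5,1)X 3/3 satisfied · (5,2)X 3/4 satisfied · (5,3)X 4/4 satisfied · (5,4)X 1/1 satisfied
Row 6: (6,0)O 0/2 not · (6,1)X 2/3 satisfied · (6,2)X 3/3 satisfied · (6,3)X 2/2 satisfied · (6,5)X 0/0 satisfied
Unsatisfied: (0,4), (1,1), (1,4), (2,1), (2,4), (4,2), (4,3), (6,0) — 8 in total.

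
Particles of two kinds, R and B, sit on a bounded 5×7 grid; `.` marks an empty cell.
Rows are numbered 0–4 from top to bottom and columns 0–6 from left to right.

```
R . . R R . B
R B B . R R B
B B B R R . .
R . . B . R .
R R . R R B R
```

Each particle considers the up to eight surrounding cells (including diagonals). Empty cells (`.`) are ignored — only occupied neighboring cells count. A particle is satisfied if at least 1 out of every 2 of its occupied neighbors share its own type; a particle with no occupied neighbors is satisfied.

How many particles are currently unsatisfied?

4

Row 0: (0,0)R 1/2 ✓ · (0,3)R 2/3 ✓ · (0,4)R 3/3 ✓ · (0,6)B 1/2 ✓
Row 1: (1,0)R 1/4 ✗ · (1,1)B 4/6 ✓ · (1,2)B 3/5 ✓ · (1,4)R 5/5 ✓ · (1,5)R 3/5 ✓ · (1,6)B 1/2 ✓
Row 2: (2,0)B 2/4 ✓ · (2,1)B 4/6 ✓ · (2,2)B 4/5 ✓ · (2,3)R 2/5 ✗ · (2,4)R 4/5 ✓
Row 3: (3,0)R 2/4 ✓ · (3,3)B 1/5 ✗ · (3,5)R 3/4 ✓
Row 4: (4,0)R 2/2 ✓ · (4,1)R 2/2 ✓ · (4,3)R 1/2 ✓ · (4,4)R 2/4 ✓ · (4,5)B 0/3 ✗ · (4,6)R 1/2 ✓
Unsatisfied: (1,0), (2,3), (3,3), (4,5) — 4 in total.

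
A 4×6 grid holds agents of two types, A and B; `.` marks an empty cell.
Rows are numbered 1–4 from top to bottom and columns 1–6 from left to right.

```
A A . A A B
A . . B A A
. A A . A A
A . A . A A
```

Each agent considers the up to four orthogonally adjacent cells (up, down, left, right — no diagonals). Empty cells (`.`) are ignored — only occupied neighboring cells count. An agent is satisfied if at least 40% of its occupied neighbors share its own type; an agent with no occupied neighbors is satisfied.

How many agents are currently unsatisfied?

Row 1: (1,1)A 2/2 satisfied · (1,2)A 1/1 satisfied · (1,4)A 1/2 satisfied · (1,5)A 2/3 satisfied · (1,6)B 0/2 not
Row 2: (2,1)A 1/1 satisfied · (2,4)B 0/2 not · (2,5)A 3/4 satisfied · (2,6)A 2/3 satisfied
Row 3: (3,2)A 1/1 satisfied · (3,3)A 2/2 satisfied · (3,5)A 3/3 satisfied · (3,6)A 3/3 satisfied
Row 4: (4,1)A 0/0 satisfied · (4,3)A 1/1 satisfied · (4,5)A 2/2 satisfied · (4,6)A 2/2 satisfied
Unsatisfied: (1,6), (2,4) — 2 in total.

2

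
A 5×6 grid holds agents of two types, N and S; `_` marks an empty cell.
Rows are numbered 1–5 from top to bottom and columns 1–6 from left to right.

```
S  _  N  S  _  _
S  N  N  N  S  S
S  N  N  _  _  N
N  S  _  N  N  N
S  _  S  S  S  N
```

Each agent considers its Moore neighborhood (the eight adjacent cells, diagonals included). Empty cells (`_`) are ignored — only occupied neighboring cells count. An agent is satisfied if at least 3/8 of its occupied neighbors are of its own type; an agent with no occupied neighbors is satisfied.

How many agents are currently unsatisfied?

(1,1)S 1/2 ok
(1,3)N 3/4 ok
(1,4)S 1/4 unhappy
(2,1)S 2/4 ok
(2,2)N 4/7 ok
(2,3)N 5/6 ok
(2,4)N 3/5 ok
(2,5)S 2/4 ok
(2,6)S 1/2 ok
(3,1)S 2/5 ok
(3,2)N 4/7 ok
(3,3)N 5/6 ok
(3,6)N 2/4 ok
(4,1)N 1/4 unhappy
(4,2)S 3/6 ok
(4,4)N 2/5 ok
(4,5)N 4/6 ok
(4,6)N 3/4 ok
(5,1)S 1/2 ok
(5,3)S 2/3 ok
(5,4)S 2/4 ok
(5,5)S 1/5 unhappy
(5,6)N 2/3 ok
Unsatisfied: (1,4), (4,1), (5,5) — 3 in total.

3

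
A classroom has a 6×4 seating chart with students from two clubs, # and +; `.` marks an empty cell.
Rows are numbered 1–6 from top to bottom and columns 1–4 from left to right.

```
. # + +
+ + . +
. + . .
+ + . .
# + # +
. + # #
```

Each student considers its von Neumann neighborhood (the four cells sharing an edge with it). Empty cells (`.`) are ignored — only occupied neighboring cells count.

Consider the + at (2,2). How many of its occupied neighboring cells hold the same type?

Occupied neighbors of (2,2): (1,2)=#, (3,2)=+, (2,1)=+.
Same type (+): 2 of 3.

2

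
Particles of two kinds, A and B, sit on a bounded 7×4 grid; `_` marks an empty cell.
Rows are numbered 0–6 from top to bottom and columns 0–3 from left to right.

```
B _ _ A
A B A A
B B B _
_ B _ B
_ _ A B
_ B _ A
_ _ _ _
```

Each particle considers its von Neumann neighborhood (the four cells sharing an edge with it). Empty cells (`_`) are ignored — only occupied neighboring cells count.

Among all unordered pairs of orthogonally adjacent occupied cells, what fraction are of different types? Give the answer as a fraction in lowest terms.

1/2

Scan each occupied cell's neighbors to the right and below so each pair is counted once.
Row 0: B(0,0)–A(1,0)≠ A(0,3)–A(1,3)=  → 1/2 unlike.
Row 1: A(1,0)–B(1,1)≠ A(1,0)–B(2,0)≠ B(1,1)–A(1,2)≠ B(1,1)–B(2,1)= A(1,2)–A(1,3)= A(1,2)–B(2,2)≠  → 4/6 unlike.
Row 2: B(2,0)–B(2,1)= B(2,1)–B(2,2)= B(2,1)–B(3,1)=  → 0/3 unlike.
Row 3: B(3,3)–B(4,3)=  → 0/1 unlike.
Row 4: A(4,2)–B(4,3)≠ B(4,3)–A(5,3)≠  → 2/2 unlike.
Total adjacent occupied pairs: 14; unlike-type pairs: 7.
7/14 reduces to 1/2.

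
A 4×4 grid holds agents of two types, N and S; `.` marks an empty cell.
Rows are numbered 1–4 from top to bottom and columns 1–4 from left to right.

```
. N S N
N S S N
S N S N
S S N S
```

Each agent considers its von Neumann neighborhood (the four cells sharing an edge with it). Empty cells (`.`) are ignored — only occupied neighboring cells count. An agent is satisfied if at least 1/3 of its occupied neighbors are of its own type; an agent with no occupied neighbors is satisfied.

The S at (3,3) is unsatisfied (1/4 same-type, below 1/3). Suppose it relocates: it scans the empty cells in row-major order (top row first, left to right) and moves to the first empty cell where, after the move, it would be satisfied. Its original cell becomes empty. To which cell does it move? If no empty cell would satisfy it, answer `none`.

Vacating (3,3). Empty cells in order:
  (1,1): 0/2 same-type → still unsatisfied.

none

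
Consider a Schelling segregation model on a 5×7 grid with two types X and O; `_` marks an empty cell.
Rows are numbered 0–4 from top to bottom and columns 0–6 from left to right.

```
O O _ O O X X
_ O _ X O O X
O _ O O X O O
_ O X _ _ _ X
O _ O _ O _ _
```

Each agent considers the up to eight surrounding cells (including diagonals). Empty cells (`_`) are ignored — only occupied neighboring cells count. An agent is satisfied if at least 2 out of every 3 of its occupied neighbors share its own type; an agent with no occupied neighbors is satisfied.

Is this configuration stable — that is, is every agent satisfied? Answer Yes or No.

No

Row 0: (0,0)O 2/2 ✓ · (0,1)O 2/2 ✓ · (0,3)O 2/3 ✓ · (0,4)O 3/5 ✗ · (0,5)X 2/5 ✗ · (0,6)X 2/3 ✓
Row 1: (1,1)O 4/4 ✓ · (1,3)X 1/6 ✗ · (1,4)O 5/8 ✗ · (1,5)O 4/8 ✗ · (1,6)X 2/5 ✗
Row 2: (2,0)O 2/2 ✓ · (2,2)O 3/5 ✗ · (2,3)O 2/5 ✗ · (2,4)X 1/5 ✗ · (2,5)O 3/6 ✗ · (2,6)O 2/4 ✗
Row 3: (3,1)O 4/5 ✓ · (3,2)X 0/4 ✗ · (3,6)X 0/2 ✗
Row 4: (4,0)O 1/1 ✓ · (4,2)O 1/2 ✗ · (4,4)O 0/0 ✓
For instance (0,4) has only 3/5 same-type neighbors, below 2/3.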